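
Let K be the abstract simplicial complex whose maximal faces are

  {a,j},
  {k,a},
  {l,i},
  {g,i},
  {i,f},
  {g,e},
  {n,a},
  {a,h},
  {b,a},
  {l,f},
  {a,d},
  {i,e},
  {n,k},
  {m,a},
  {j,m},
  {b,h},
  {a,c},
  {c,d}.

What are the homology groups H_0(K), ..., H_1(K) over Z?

Order the vertices as a < b < c < d < e < f < g < h < i < j < k < l < m < n. Listing each simplex with vertices in this order, K has dimension 1 with simplices:

  0-simplices (14): a, b, c, d, e, f, g, h, i, j, k, l, m, n
  1-simplices (18): ab, ac, ad, ah, aj, ak, am, an, bh, cd, eg, ei, fi, fl, gi, il, jm, kn

giving chain groups C_0 ≅ Z^14, C_1 ≅ Z^18.

Boundary ∂_1: C_1 → C_0 is given by ∂[p,q] = [q] − [p]. For instance
  ∂cd = d − c.
This gives a 14×18 integer matrix of rank 12; reducing to Smith normal form yields diagonal entries (1,1,1,1,1,1,1,1,1,1,1,1).

Reading off H_k = ker ∂_k / im ∂_{k+1}:

  H_0: rank C_0 − rank ∂_1 = 14 − 12 = 2, and the invariant factors of ∂_1 are all 1, so H_0 ≅ Z^2.
  H_1: rank ker ∂_1 − rank ∂_2 = (18 − 12) − 0 = 6, and there is no ∂_2, so H_1 ≅ Z^6.

H_0 = Z^2,  H_1 = Z^6.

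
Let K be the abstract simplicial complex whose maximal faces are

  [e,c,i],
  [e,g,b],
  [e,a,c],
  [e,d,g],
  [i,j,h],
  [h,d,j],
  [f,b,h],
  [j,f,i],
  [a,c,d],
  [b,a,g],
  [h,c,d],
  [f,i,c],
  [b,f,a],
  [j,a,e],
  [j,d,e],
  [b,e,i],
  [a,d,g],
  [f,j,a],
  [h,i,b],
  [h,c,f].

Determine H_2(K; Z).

Take the total order a < b < c < d < e < f < g < h < i < j on the vertex set. Then K (dimension 2) consists of the simplices:

  0-simplices (10): a, b, c, d, e, f, g, h, i, j
  1-simplices (30): ab, ac, ad, ae, af, ag, aj, be, bf, bg, bh, bi, cd, ce, cf, ch, ci, de, dg, dh, dj, eg, ei, ej, fh, fi, fj, hi, hj, ij
  2-simplices (20): abf, abg, acd, ace, adg, aej, afj, beg, bei, bfh, bhi, cdh, cei, cfh, cfi, deg, dej, dhj, fij, hij

Hence C_0 ≅ Z^10, C_1 ≅ Z^30, C_2 ≅ Z^20.

Boundary ∂_1: C_1 → C_0 maps an edge to its endpoints' difference, ∂[p,q] = q − p.
This gives a 10×30 integer matrix of rank 9; reducing to Smith normal form yields diagonal entries (1,1,1,1,1,1,1,1,1).

∂_2: C_2 → C_1 sends each 2-simplex [p,q,r] to [q,r] − [p,r] + [p,q]. For instance
  ∂hij = ij − hj + hi,
  ∂bei = ei − bi + be.
This gives a 30×20 integer matrix of rank 20; reducing to Smith normal form yields diagonal entries (1,1,1,1,1,1,1,1,1,1,1,1,1,1,1,1,1,1,1,2).

Reading off H_k = ker ∂_k / im ∂_{k+1}:

  H_2: rank ker ∂_2 − rank ∂_3 = (20 − 20) − 0 = 0, and there is no ∂_3, so H_2 ≅ 0.

(K is a triangulation of the Klein bottle.)

H_2 ≅ 0.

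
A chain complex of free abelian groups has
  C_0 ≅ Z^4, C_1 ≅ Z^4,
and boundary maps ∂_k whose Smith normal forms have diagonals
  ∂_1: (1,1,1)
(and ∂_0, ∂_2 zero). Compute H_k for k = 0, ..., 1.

H_0: b_0 = 4 − 0 − 3 = 1; torsion from ∂_1 factors > 1: none. So H_0 ≅ Z.
H_1: b_1 = 4 − 3 − 0 = 1; torsion from ∂_2 factors > 1: none. So H_1 ≅ Z.

H_0 ≅ Z,  H_1 ≅ Z.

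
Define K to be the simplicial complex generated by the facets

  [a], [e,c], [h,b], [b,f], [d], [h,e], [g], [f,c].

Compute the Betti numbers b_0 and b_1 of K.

Fix the vertex order a < b < c < d < e < f < g < h and write every simplex with vertices in increasing order. Then dim K = 1 and the simplices of K are:

  0-simplices (8): a, b, c, d, e, f, g, h
  1-simplices (5): bf, bh, ce, cf, eh

Hence C_0 ≅ Z^8, C_1 ≅ Z^5.

Boundary ∂_1: C_1 → C_0 sends each edge [p,q] (with p < q) to q − p. For instance
  ∂bh = h − b.
The resulting 8×5 matrix has rank 4, and its Smith normal form has invariant factors (1,1,1,1).

Computing H_k = (kernel of ∂_k) / (image of ∂_{k+1}):

  H_0: rank C_0 − rank ∂_1 = 8 − 4 = 4, and the invariant factors of ∂_1 are all 1, so H_0 = Z^4.
  H_1: rank ker ∂_1 − rank ∂_2 = (5 − 4) − 0 = 1, and there is no ∂_2, so H_1 = Z.

(K is a triangulation of the disjoint union of a set of 3 points and the circle S^1.)

Hence the Betti numbers are b_0 = 4, b_1 = 1.

b_0 = 4, b_1 = 1.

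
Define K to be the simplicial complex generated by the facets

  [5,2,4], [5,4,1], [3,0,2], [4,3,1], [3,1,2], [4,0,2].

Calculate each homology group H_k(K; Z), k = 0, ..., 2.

Fix the vertex order 0 < 1 < 2 < 3 < 4 < 5 and write every simplex with vertices in increasing order. Then dim K = 2 and the simplices of K are:

  0-simplices (6): [0], [1], [2], [3], [4], [5]
  1-simplices (12): [0,2], [0,3], [0,4], [1,2], [1,3], [1,4], [1,5], [2,3], [2,4], [2,5], [3,4], [4,5]
  2-simplices (6): [0,2,3], [0,2,4], [1,2,3], [1,3,4], [1,4,5], [2,4,5]

giving chain groups C_0 ≅ Z^6, C_1 ≅ Z^12, C_2 ≅ Z^6.

∂_1: C_1 → C_0 maps an edge to its endpoints' difference, ∂[p,q] = q − p. For instance
  ∂[2,4] = [4] − [2].
As a 6×12 matrix over Z this has rank 5, with invariant factors (1,1,1,1,1).

Boundary ∂_2: C_2 → C_1 acts by ∂[p,q,r] = [q,r] − [p,r] + [p,q]. For instance
  ∂[0,2,3] = [2,3] − [0,3] + [0,2],
  ∂[1,2,3] = [2,3] − [1,3] + [1,2].
This gives a 12×6 integer matrix of rank 6; reducing to Smith normal form yields diagonal entries (1,1,1,1,1,1).

Now H_k = ker ∂_k / im ∂_{k+1}, so:

  H_0: rank C_0 − rank ∂_1 = 6 − 5 = 1, and the invariant factors of ∂_1 are all 1, so H_0 ≅ Z.
  H_1: rank ker ∂_1 − rank ∂_2 = (12 − 5) − 6 = 1, and the invariant factors of ∂_2 are all 1, so H_1 ≅ Z.
  H_2: rank ker ∂_2 − rank ∂_3 = (6 − 6) − 0 = 0, and there is no ∂_3, so H_2 ≅ 0.

As a check, the Euler characteristic is 6 − 12 + 6 = 0, which agrees with 1 − 1 + 0 = 0.
(K is a triangulation of the cylinder S^1 x I.)

H_0 ≅ Z,  H_1 ≅ Z,  H_2 = 0.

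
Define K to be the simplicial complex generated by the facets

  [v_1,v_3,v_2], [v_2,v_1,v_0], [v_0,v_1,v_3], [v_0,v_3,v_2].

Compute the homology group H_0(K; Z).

Take the total order v_0 < v_1 < v_2 < v_3 on the vertex set. Then K (dimension 2) consists of the simplices:

  0-simplices (4): [v_0], [v_1], [v_2], [v_3]
  1-simplices (6): [v_0,v_1], [v_0,v_2], [v_0,v_3], [v_1,v_2], [v_1,v_3], [v_2,v_3]
  2-simplices (4): [v_0,v_1,v_2], [v_0,v_1,v_3], [v_0,v_2,v_3], [v_1,v_2,v_3]

so the chain groups are C_0 ≅ Z^4, C_1 ≅ Z^6, C_2 ≅ Z^4.

The boundary map ∂_1: C_1 → C_0 sends each edge [p,q] (with p < q) to q − p. For instance
  ∂[v_0,v_2] = [v_2] − [v_0].
The 4×6 boundary matrix has rank 3 and Smith normal form diag(1,1,1).

∂_2: C_2 → C_1 sends each 2-simplex [p,q,r] to [q,r] − [p,r] + [p,q]. For instance
  ∂[v_0,v_2,v_3] = [v_2,v_3] − [v_0,v_3] + [v_0,v_2],
  ∂[v_0,v_1,v_3] = [v_1,v_3] − [v_0,v_3] + [v_0,v_1].
As a 6×4 matrix over Z this has rank 3, with invariant factors (1,1,1).

Reading off H_k = ker ∂_k / im ∂_{k+1}:

  H_0: rank C_0 − rank ∂_1 = 4 − 3 = 1, and the invariant factors of ∂_1 are all 1, so H_0 ≅ Z.

H_0 ≅ Z.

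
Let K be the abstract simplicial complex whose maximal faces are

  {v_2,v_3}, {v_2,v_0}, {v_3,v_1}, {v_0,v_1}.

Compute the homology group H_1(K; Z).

H_1 = Z.

We work with the vertex ordering v_0 < v_1 < v_2 < v_3. The simplices of K, each written with vertices in increasing order, are:

  0-simplices (4): [v_0], [v_1], [v_2], [v_3]
  1-simplices (4): [v_0,v_1], [v_0,v_2], [v_1,v_3], [v_2,v_3]

Hence C_0 ≅ Z^4, C_1 ≅ Z^4.

The boundary map ∂_1: C_1 → C_0 maps an edge to its endpoints' difference, ∂[p,q] = q − p.
This gives a 4×4 integer matrix of rank 3; reducing to Smith normal form yields diagonal entries (1,1,1).

Reading off H_k = ker ∂_k / im ∂_{k+1}:

  H_1: rank ker ∂_1 − rank ∂_2 = (4 − 3) − 0 = 1, and there is no ∂_2, so H_1 ≅ Z.

(K is a triangulation of the circle S^1.)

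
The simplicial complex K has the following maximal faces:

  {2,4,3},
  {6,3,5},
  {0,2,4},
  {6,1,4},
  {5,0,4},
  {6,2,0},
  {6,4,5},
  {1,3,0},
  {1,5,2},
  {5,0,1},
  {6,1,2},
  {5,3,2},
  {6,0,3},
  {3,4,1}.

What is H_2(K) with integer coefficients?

H_2 = Z.

Take the total order 0 < 1 < 2 < 3 < 4 < 5 < 6 on the vertex set. Then K (dimension 2) consists of the simplices:

  0-simplices (7): [0], [1], [2], [3], [4], [5], [6]
  1-simplices (21): [0,1], [0,2], [0,3], [0,4], [0,5], [0,6], [1,2], [1,3], [1,4], [1,5], [1,6], [2,3], [2,4], [2,5], [2,6], [3,4], [3,5], [3,6], [4,5], [4,6], [5,6]
  2-simplices (14): [0,1,3], [0,1,5], [0,2,4], [0,2,6], [0,3,6], [0,4,5], [1,2,5], [1,2,6], [1,3,4], [1,4,6], [2,3,4], [2,3,5], [3,5,6], [4,5,6]

Hence C_0 ≅ Z^7, C_1 ≅ Z^21, C_2 ≅ Z^14.

∂_1: C_1 → C_0 is given by ∂[p,q] = [q] − [p].
The resulting 7×21 matrix has rank 6, and its Smith normal form has invariant factors (1,1,1,1,1,1).

∂_2: C_2 → C_1 maps a triangle to the signed sum of its edges. For instance
  ∂[0,1,5] = [1,5] − [0,5] + [0,1],
  ∂[4,5,6] = [5,6] − [4,6] + [4,5].
The 21×14 boundary matrix has rank 13 and Smith normal form diag(1,1,1,1,1,1,1,1,1,1,1,1,1).

Computing H_k = (kernel of ∂_k) / (image of ∂_{k+1}):

  H_2: rank ker ∂_2 − rank ∂_3 = (14 − 13) − 0 = 1, and there is no ∂_3, so H_2 = Z.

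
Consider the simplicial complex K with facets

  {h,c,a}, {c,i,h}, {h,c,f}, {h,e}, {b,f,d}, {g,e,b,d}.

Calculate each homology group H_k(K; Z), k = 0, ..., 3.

We work with the vertex ordering a < b < c < d < e < f < g < h < i. The simplices of K, each written with vertices in increasing order, are:

  0-simplices (9): a, b, c, d, e, f, g, h, i
  1-simplices (16): ac, ah, bd, be, bf, bg, cf, ch, ci, de, df, dg, eg, eh, fh, hi
  2-simplices (8): ach, bde, bdf, bdg, beg, cfh, chi, deg
  3-simplices (1): bdeg

so the chain groups are C_0 ≅ Z^9, C_1 ≅ Z^16, C_2 ≅ Z^8, C_3 ≅ Z^1.

Boundary ∂_1: C_1 → C_0 maps an edge to its endpoints' difference, ∂[p,q] = q − p. For instance
  ∂ac = c − a.
As a 9×16 matrix over Z this has rank 8, with invariant factors (1,1,1,1,1,1,1,1).

∂_2: C_2 → C_1 maps a triangle to the signed sum of its edges. For instance
  ∂chi = hi − ci + ch,
  ∂bdf = df − bf + bd.
The resulting 16×8 matrix has rank 7, and its Smith normal form has invariant factors (1,1,1,1,1,1,1).

Boundary ∂_3: C_3 → C_2 sends each 3-simplex σ to the alternating sum Σ_i (−1)^i (σ with its i-th vertex removed). For instance
  ∂bdeg = deg − beg + bdg − bde.
As a 8×1 matrix over Z this has rank 1, with invariant factors (1).

Computing H_k = (kernel of ∂_k) / (image of ∂_{k+1}):

  H_0: rank C_0 − rank ∂_1 = 9 − 8 = 1, and the invariant factors of ∂_1 are all 1, so H_0 = Z.
  H_1: rank ker ∂_1 − rank ∂_2 = (16 − 8) − 7 = 1, and the invariant factors of ∂_2 are all 1, so H_1 = Z.
  H_2: rank ker ∂_2 − rank ∂_3 = (8 − 7) − 1 = 0, and the invariant factors of ∂_3 are all 1, so H_2 = 0.
  H_3: rank ker ∂_3 − rank ∂_4 = (1 − 1) − 0 = 0, and there is no ∂_4, so H_3 = 0.

As a check, the Euler characteristic is 9 − 16 + 8 − 1 = 0, which agrees with 1 − 1 + 0 − 0 = 0.

H_0 = Z,  H_1 = Z,  H_2 = 0,  H_3 = 0.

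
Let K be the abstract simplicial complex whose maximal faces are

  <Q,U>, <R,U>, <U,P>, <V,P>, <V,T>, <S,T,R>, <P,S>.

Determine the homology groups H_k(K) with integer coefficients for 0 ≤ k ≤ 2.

H_0 ≅ Z,  H_1 ≅ Z^2,  H_2 = 0.

We work with the vertex ordering P < Q < R < S < T < U < V. The simplices of K, each written with vertices in increasing order, are:

  0-simplices (7): P, Q, R, S, T, U, V
  1-simplices (9): PS, PU, PV, QU, RS, RT, RU, ST, TV
  2-simplices (1): RST

so the chain groups are C_0 ≅ Z^7, C_1 ≅ Z^9, C_2 ≅ Z^1.

∂_1: C_1 → C_0 sends each edge [p,q] (with p < q) to q − p. For instance
  ∂RU = U − R.
This gives a 7×9 integer matrix of rank 6; reducing to Smith normal form yields diagonal entries (1,1,1,1,1,1).

The boundary map ∂_2: C_2 → C_1 sends each 2-simplex [p,q,r] to [q,r] − [p,r] + [p,q]. For instance
  ∂RST = ST − RT + RS.
The resulting 9×1 matrix has rank 1, and its Smith normal form has invariant factors (1).

Computing H_k = (kernel of ∂_k) / (image of ∂_{k+1}):

  H_0: rank C_0 − rank ∂_1 = 7 − 6 = 1, and the invariant factors of ∂_1 are all 1, so H_0 = Z.
  H_1: rank ker ∂_1 − rank ∂_2 = (9 − 6) − 1 = 2, and the invariant factors of ∂_2 are all 1, so H_1 = Z^2.
  H_2: rank ker ∂_2 − rank ∂_3 = (1 − 1) − 0 = 0, and there is no ∂_3, so H_2 = 0.

As a check, the Euler characteristic is 7 − 9 + 1 = -1, which agrees with 1 − 2 + 0 = -1.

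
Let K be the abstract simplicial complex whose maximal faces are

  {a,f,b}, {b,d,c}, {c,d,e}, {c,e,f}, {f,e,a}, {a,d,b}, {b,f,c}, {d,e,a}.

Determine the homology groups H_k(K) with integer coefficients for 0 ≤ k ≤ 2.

Order the vertices as a < b < c < d < e < f. Listing each simplex with vertices in this order, K has dimension 2 with simplices:

  0-simplices (6): a, b, c, d, e, f
  1-simplices (12): ab, ad, ae, af, bc, bd, bf, cd, ce, cf, de, ef
  2-simplices (8): abd, abf, ade, aef, bcd, bcf, cde, cef

giving chain groups C_0 ≅ Z^6, C_1 ≅ Z^12, C_2 ≅ Z^8.

The boundary map ∂_1: C_1 → C_0 sends each edge [p,q] (with p < q) to q − p.
The 6×12 boundary matrix has rank 5 and Smith normal form diag(1,1,1,1,1).

The boundary map ∂_2: C_2 → C_1 sends each 2-simplex [p,q,r] to [q,r] − [p,r] + [p,q]. For instance
  ∂abd = bd − ad + ab,
  ∂aef = ef − af + ae.
The 12×8 boundary matrix has rank 7 and Smith normal form diag(1,1,1,1,1,1,1).

Now H_k = ker ∂_k / im ∂_{k+1}, so:

  H_0: rank C_0 − rank ∂_1 = 6 − 5 = 1, and the invariant factors of ∂_1 are all 1, so H_0 = Z.
  H_1: rank ker ∂_1 − rank ∂_2 = (12 − 5) − 7 = 0, and the invariant factors of ∂_2 are all 1, so H_1 = 0.
  H_2: rank ker ∂_2 − rank ∂_3 = (8 − 7) − 0 = 1, and there is no ∂_3, so H_2 = Z.

As a check, the Euler characteristic is 6 − 12 + 8 = 2, which agrees with 1 − 0 + 1 = 2.
(K is a triangulation of the 2-sphere S^2.)

H_0 = Z,  H_1 = 0,  H_2 = Z.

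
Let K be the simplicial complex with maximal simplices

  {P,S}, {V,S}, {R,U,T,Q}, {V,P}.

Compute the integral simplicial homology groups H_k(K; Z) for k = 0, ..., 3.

Order the vertices as P < Q < R < S < T < U < V. Listing each simplex with vertices in this order, K has dimension 3 with simplices:

  0-simplices (7): P, Q, R, S, T, U, V
  1-simplices (9): PS, PV, QR, QT, QU, RT, RU, SV, TU
  2-simplices (4): QRT, QRU, QTU, RTU
  3-simplices (1): QRTU

Hence C_0 ≅ Z^7, C_1 ≅ Z^9, C_2 ≅ Z^4, C_3 ≅ Z^1.

The boundary map ∂_1: C_1 → C_0 maps an edge to its endpoints' difference, ∂[p,q] = q − p. For instance
  ∂TU = U − T.
This gives a 7×9 integer matrix of rank 5; reducing to Smith normal form yields diagonal entries (1,1,1,1,1).

The boundary map ∂_2: C_2 → C_1 acts by ∂[p,q,r] = [q,r] − [p,r] + [p,q]. For instance
  ∂RTU = TU − RU + RT,
  ∂QRT = RT − QT + QR.
As a 9×4 matrix over Z this has rank 3, with invariant factors (1,1,1).

The boundary map ∂_3: C_3 → C_2 sends each 3-simplex σ to the alternating sum Σ_i (−1)^i (σ with its i-th vertex removed). For instance
  ∂QRTU = RTU − QTU + QRU − QRT.
As a 4×1 matrix over Z this has rank 1, with invariant factors (1).

Now H_k = ker ∂_k / im ∂_{k+1}, so:

  H_0: rank C_0 − rank ∂_1 = 7 − 5 = 2, and the invariant factors of ∂_1 are all 1, so H_0 ≅ Z^2.
  H_1: rank ker ∂_1 − rank ∂_2 = (9 − 5) − 3 = 1, and the invariant factors of ∂_2 are all 1, so H_1 ≅ Z.
  H_2: rank ker ∂_2 − rank ∂_3 = (4 − 3) − 1 = 0, and the invariant factors of ∂_3 are all 1, so H_2 ≅ 0.
  H_3: rank ker ∂_3 − rank ∂_4 = (1 − 1) − 0 = 0, and there is no ∂_4, so H_3 ≅ 0.

As a check, the Euler characteristic is 7 − 9 + 4 − 1 = 1, which agrees with 2 − 1 + 0 − 0 = 1.

H_0 = Z^2,  H_1 = Z,  H_2 = 0,  H_3 = 0.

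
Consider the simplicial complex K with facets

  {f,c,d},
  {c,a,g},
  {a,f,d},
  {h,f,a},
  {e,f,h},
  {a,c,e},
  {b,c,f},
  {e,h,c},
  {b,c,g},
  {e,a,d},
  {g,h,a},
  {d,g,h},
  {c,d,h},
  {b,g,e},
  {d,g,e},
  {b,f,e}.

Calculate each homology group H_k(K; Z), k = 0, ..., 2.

Take the total order a < b < c < d < e < f < g < h on the vertex set. Then K (dimension 2) consists of the simplices:

  0-simplices (8): a, b, c, d, e, f, g, h
  1-simplices (24): ac, ad, ae, af, ag, ah, bc, be, bf, bg, cd, ce, cf, cg, ch, de, df, dg, dh, ef, eg, eh, fh, gh
  2-simplices (16): ace, acg, ade, adf, afh, agh, bcf, bcg, bef, beg, cdf, cdh, ceh, deg, dgh, efh

so the chain groups are C_0 ≅ Z^8, C_1 ≅ Z^24, C_2 ≅ Z^16.

∂_1: C_1 → C_0 maps an edge to its endpoints' difference, ∂[p,q] = q − p.
As a 8×24 matrix over Z this has rank 7, with invariant factors (1,1,1,1,1,1,1).

∂_2: C_2 → C_1 acts by ∂[p,q,r] = [q,r] − [p,r] + [p,q]. For instance
  ∂ade = de − ae + ad,
  ∂ace = ce − ae + ac.
As a 24×16 matrix over Z this has rank 15, with invariant factors (1,1,1,1,1,1,1,1,1,1,1,1,1,1,1).

Computing H_k = (kernel of ∂_k) / (image of ∂_{k+1}):

  H_0: rank C_0 − rank ∂_1 = 8 − 7 = 1, and the invariant factors of ∂_1 are all 1, so H_0 = Z.
  H_1: rank ker ∂_1 − rank ∂_2 = (24 − 7) − 15 = 2, and the invariant factors of ∂_2 are all 1, so H_1 = Z^2.
  H_2: rank ker ∂_2 − rank ∂_3 = (16 − 15) − 0 = 1, and there is no ∂_3, so H_2 = Z.

H_0 = Z,  H_1 = Z^2,  H_2 = Z.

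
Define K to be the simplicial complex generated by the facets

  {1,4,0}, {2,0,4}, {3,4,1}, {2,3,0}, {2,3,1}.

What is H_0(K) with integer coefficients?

H_0 ≅ Z.

We work with the vertex ordering 0 < 1 < 2 < 3 < 4. The simplices of K, each written with vertices in increasing order, are:

  0-simplices (5): [0], [1], [2], [3], [4]
  1-simplices (10): [0,1], [0,2], [0,3], [0,4], [1,2], [1,3], [1,4], [2,3], [2,4], [3,4]
  2-simplices (5): [0,1,4], [0,2,3], [0,2,4], [1,2,3], [1,3,4]

Hence C_0 ≅ Z^5, C_1 ≅ Z^10, C_2 ≅ Z^5.

The boundary map ∂_1: C_1 → C_0 sends each edge [p,q] (with p < q) to q − p. For instance
  ∂[0,4] = [4] − [0].
As a 5×10 matrix over Z this has rank 4, with invariant factors (1,1,1,1).

The boundary map ∂_2: C_2 → C_1 maps a triangle to the signed sum of its edges. For instance
  ∂[0,2,4] = [2,4] − [0,4] + [0,2],
  ∂[0,2,3] = [2,3] − [0,3] + [0,2].
This gives a 10×5 integer matrix of rank 5; reducing to Smith normal form yields diagonal entries (1,1,1,1,1).

From H_k ≅ ker(∂_k) / im(∂_{k+1}) we obtain:

  H_0: rank C_0 − rank ∂_1 = 5 − 4 = 1, and the invariant factors of ∂_1 are all 1, so H_0 ≅ Z.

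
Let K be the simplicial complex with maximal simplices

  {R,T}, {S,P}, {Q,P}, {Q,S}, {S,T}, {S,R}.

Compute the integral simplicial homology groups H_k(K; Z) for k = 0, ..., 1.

H_0 = Z,  H_1 = Z^2.

Fix the vertex order P < Q < R < S < T and write every simplex with vertices in increasing order. Then dim K = 1 and the simplices of K are:

  0-simplices (5): P, Q, R, S, T
  1-simplices (6): PQ, PS, QS, RS, RT, ST

Hence C_0 ≅ Z^5, C_1 ≅ Z^6.

Boundary ∂_1: C_1 → C_0 sends each edge [p,q] (with p < q) to q − p. For instance
  ∂RS = S − R.
The resulting 5×6 matrix has rank 4, and its Smith normal form has invariant factors (1,1,1,1).

From H_k ≅ ker(∂_k) / im(∂_{k+1}) we obtain:

  H_0: rank C_0 − rank ∂_1 = 5 − 4 = 1, and the invariant factors of ∂_1 are all 1, so H_0 = Z.
  H_1: rank ker ∂_1 − rank ∂_2 = (6 − 4) − 0 = 2, and there is no ∂_2, so H_1 = Z^2.

(K is a triangulation of a wedge of 2 circles.)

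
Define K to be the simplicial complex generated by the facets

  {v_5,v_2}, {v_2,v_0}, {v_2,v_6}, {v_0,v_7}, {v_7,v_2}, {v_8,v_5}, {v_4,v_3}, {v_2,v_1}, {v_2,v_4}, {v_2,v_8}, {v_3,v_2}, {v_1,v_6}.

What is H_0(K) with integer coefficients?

Fix the vertex order v_0 < v_1 < v_2 < v_3 < v_4 < v_5 < v_6 < v_7 < v_8 and write every simplex with vertices in increasing order. Then dim K = 1 and the simplices of K are:

  0-simplices (9): [v_0], [v_1], [v_2], [v_3], [v_4], [v_5], [v_6], [v_7], [v_8]
  1-simplices (12): [v_0,v_2], [v_0,v_7], [v_1,v_2], [v_1,v_6], [v_2,v_3], [v_2,v_4], [v_2,v_5], [v_2,v_6], [v_2,v_7], [v_2,v_8], [v_3,v_4], [v_5,v_8]

Hence C_0 ≅ Z^9, C_1 ≅ Z^12.

The boundary map ∂_1: C_1 → C_0 is given by ∂[p,q] = [q] − [p].
As a 9×12 matrix over Z this has rank 8, with invariant factors (1,1,1,1,1,1,1,1).

Reading off H_k = ker ∂_k / im ∂_{k+1}:

  H_0: rank C_0 − rank ∂_1 = 9 − 8 = 1, and the invariant factors of ∂_1 are all 1, so H_0 = Z.

(K is a triangulation of a wedge of 4 circles.)

H_0 = Z.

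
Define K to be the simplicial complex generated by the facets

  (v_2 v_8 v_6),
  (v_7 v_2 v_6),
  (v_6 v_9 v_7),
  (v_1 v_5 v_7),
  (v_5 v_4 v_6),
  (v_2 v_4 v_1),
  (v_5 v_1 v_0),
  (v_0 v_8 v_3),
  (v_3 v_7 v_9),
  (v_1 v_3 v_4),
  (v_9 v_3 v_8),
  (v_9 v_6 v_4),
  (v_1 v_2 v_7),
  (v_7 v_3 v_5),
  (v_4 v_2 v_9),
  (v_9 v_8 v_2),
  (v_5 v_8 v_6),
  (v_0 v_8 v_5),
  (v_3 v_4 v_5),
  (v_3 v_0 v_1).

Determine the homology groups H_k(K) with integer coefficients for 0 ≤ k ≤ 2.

K has 10 vertices, 30 edges, 20 triangles.
rank ∂_0 = 0, rank ∂_1 = 9 ⇒ b_0 = 10 − 0 − 9 = 1; all invariant factors of ∂_1 are 1 so no torsion. So H_0 ≅ Z.
rank ∂_1 = 9, rank ∂_2 = 20 ⇒ b_1 = 30 − 9 − 20 = 1; ∂_2 has invariant factor(s) [2] giving torsion. So H_1 ≅ Z ⊕ Z/2.
rank ∂_2 = 20, rank ∂_3 = 0 ⇒ b_2 = 20 − 20 − 0 = 0. So H_2 ≅ 0.

H_0 = Z,  H_1 = Z ⊕ Z/2,  H_2 = 0.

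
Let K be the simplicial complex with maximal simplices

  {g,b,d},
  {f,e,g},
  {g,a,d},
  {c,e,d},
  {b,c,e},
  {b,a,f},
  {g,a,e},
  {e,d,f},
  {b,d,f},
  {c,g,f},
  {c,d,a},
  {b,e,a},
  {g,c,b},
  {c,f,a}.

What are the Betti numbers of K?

Take the total order a < b < c < d < e < f < g on the vertex set. Then K (dimension 2) consists of the simplices:

  0-simplices (7): a, b, c, d, e, f, g
  1-simplices (21): ab, ac, ad, ae, af, ag, bc, bd, be, bf, bg, cd, ce, cf, cg, de, df, dg, ef, eg, fg
  2-simplices (14): abe, abf, acd, acf, adg, aeg, bce, bcg, bdf, bdg, cde, cfg, def, efg

Hence C_0 ≅ Z^7, C_1 ≅ Z^21, C_2 ≅ Z^14.

Boundary ∂_1: C_1 → C_0 sends each edge [p,q] (with p < q) to q − p. For instance
  ∂ab = b − a.
The resulting 7×21 matrix has rank 6, and its Smith normal form has invariant factors (1,1,1,1,1,1).

The boundary map ∂_2: C_2 → C_1 acts by ∂[p,q,r] = [q,r] − [p,r] + [p,q]. For instance
  ∂def = ef − df + de,
  ∂bdg = dg − bg + bd.
As a 21×14 matrix over Z this has rank 13, with invariant factors (1,1,1,1,1,1,1,1,1,1,1,1,1).

Reading off H_k = ker ∂_k / im ∂_{k+1}:

  H_0: rank C_0 − rank ∂_1 = 7 − 6 = 1, and the invariant factors of ∂_1 are all 1, so H_0 = Z.
  H_1: rank ker ∂_1 − rank ∂_2 = (21 − 6) − 13 = 2, and the invariant factors of ∂_2 are all 1, so H_1 = Z^2.
  H_2: rank ker ∂_2 − rank ∂_3 = (14 − 13) − 0 = 1, and there is no ∂_3, so H_2 = Z.

Hence the Betti numbers are b_0 = 1, b_1 = 2, b_2 = 1.

b_0 = 1, b_1 = 2, b_2 = 1.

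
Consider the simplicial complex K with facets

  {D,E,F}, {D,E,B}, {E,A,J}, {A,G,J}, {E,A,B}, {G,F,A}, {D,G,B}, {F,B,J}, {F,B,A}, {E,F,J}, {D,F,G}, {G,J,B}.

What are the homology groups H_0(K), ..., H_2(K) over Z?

H_0 = Z,  H_1 = Z/2,  H_2 = 0.

Take the total order A < B < D < E < F < G < J on the vertex set. Then K (dimension 2) consists of the simplices:

  0-simplices (7): A, B, D, E, F, G, J
  1-simplices (18): AB, AE, AF, AG, AJ, BD, BE, BF, BG, BJ, DE, DF, DG, EF, EJ, FG, FJ, GJ
  2-simplices (12): ABE, ABF, AEJ, AFG, AGJ, BDE, BDG, BFJ, BGJ, DEF, DFG, EFJ

Hence C_0 ≅ Z^7, C_1 ≅ Z^18, C_2 ≅ Z^12.

Boundary ∂_1: C_1 → C_0 sends each edge [p,q] (with p < q) to q − p. For instance
  ∂AE = E − A.
This gives a 7×18 integer matrix of rank 6; reducing to Smith normal form yields diagonal entries (1,1,1,1,1,1).

∂_2: C_2 → C_1 maps a triangle to the signed sum of its edges. For instance
  ∂DFG = FG − DG + DF,
  ∂BGJ = GJ − BJ + BG.
The resulting 18×12 matrix has rank 12, and its Smith normal form has invariant factors (1,1,1,1,1,1,1,1,1,1,1,2).

From H_k ≅ ker(∂_k) / im(∂_{k+1}) we obtain:

  H_0: rank C_0 − rank ∂_1 = 7 − 6 = 1, and the invariant factors of ∂_1 are all 1, so H_0 ≅ Z.
  H_1: rank ker ∂_1 − rank ∂_2 = (18 − 6) − 12 = 0, and ∂_2 has invariant factor 2 > 1, so H_1 ≅ Z/2.
  H_2: rank ker ∂_2 − rank ∂_3 = (12 − 12) − 0 = 0, and there is no ∂_3, so H_2 ≅ 0.

As a check, the Euler characteristic is 7 − 18 + 12 = 1, which agrees with 1 − 0 + 0 = 1.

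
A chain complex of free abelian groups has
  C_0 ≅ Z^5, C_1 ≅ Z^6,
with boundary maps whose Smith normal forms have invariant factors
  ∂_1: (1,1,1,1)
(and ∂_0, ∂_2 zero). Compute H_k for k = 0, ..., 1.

H_0 ≅ Z,  H_1 ≅ Z^2.

H_0: b_0 = 5 − 0 − 4 = 1; torsion from ∂_1 factors > 1: none. So H_0 ≅ Z.
H_1: b_1 = 6 − 4 − 0 = 2; torsion from ∂_2 factors > 1: none. So H_1 ≅ Z^2.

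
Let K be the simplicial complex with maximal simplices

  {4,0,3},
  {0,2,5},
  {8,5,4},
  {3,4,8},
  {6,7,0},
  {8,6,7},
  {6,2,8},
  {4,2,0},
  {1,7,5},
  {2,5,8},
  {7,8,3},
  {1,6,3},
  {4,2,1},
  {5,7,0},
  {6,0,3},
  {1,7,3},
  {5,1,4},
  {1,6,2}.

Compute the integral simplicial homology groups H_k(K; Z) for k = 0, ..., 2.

H_0 ≅ Z,  H_1 ≅ Z ⊕ Z/2Z,  H_2 = 0.

Take the total order 0 < 1 < 2 < 3 < 4 < 5 < 6 < 7 < 8 on the vertex set. Then K (dimension 2) consists of the simplices:

  0-simplices (9): [0], [1], [2], [3], [4], [5], [6], [7], [8]
  1-simplices (27): (27 of them)
  2-simplices (18): [0,2,4], [0,2,5], [0,3,4], [0,3,6], [0,5,7], [0,6,7], [1,2,4], [1,2,6], [1,3,6], [1,3,7], [1,4,5], [1,5,7], [2,5,8], [2,6,8], [3,4,8], [3,7,8], [4,5,8], [6,7,8]

Hence C_0 ≅ Z^9, C_1 ≅ Z^27, C_2 ≅ Z^18.

∂_1: C_1 → C_0 is given by ∂[p,q] = [q] − [p]. For instance
  ∂[2,4] = [4] − [2].
As a 9×27 matrix over Z this has rank 8, with invariant factors (1,1,1,1,1,1,1,1).

The boundary map ∂_2: C_2 → C_1 sends each 2-simplex [p,q,r] to [q,r] − [p,r] + [p,q]. For instance
  ∂[0,2,4] = [2,4] − [0,4] + [0,2],
  ∂[0,5,7] = [5,7] − [0,7] + [0,5].
The resulting 27×18 matrix has rank 18, and its Smith normal form has invariant factors (1,1,1,1,1,1,1,1,1,1,1,1,1,1,1,1,1,2).

Computing H_k = (kernel of ∂_k) / (image of ∂_{k+1}):

  H_0: rank C_0 − rank ∂_1 = 9 − 8 = 1, and the invariant factors of ∂_1 are all 1, so H_0 ≅ Z.
  H_1: rank ker ∂_1 − rank ∂_2 = (27 − 8) − 18 = 1, and ∂_2 has invariant factor 2 > 1, so H_1 ≅ Z ⊕ Z/2Z.
  H_2: rank ker ∂_2 − rank ∂_3 = (18 − 18) − 0 = 0, and there is no ∂_3, so H_2 ≅ 0.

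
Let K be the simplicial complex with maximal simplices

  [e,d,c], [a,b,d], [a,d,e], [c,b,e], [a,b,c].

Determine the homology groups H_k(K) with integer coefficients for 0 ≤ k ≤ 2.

Take the total order a < b < c < d < e on the vertex set. Then K (dimension 2) consists of the simplices:

  0-simplices (5): a, b, c, d, e
  1-simplices (10): ab, ac, ad, ae, bc, bd, be, cd, ce, de
  2-simplices (5): abc, abd, ade, bce, cde

giving chain groups C_0 ≅ Z^5, C_1 ≅ Z^10, C_2 ≅ Z^5.

∂_1: C_1 → C_0 maps an edge to its endpoints' difference, ∂[p,q] = q − p. For instance
  ∂de = e − d.
This gives a 5×10 integer matrix of rank 4; reducing to Smith normal form yields diagonal entries (1,1,1,1).

∂_2: C_2 → C_1 acts by ∂[p,q,r] = [q,r] − [p,r] + [p,q]. For instance
  ∂cde = de − ce + cd,
  ∂ade = de − ae + ad.
The resulting 10×5 matrix has rank 5, and its Smith normal form has invariant factors (1,1,1,1,1).

From H_k ≅ ker(∂_k) / im(∂_{k+1}) we obtain:

  H_0: rank C_0 − rank ∂_1 = 5 − 4 = 1, and the invariant factors of ∂_1 are all 1, so H_0 ≅ Z.
  H_1: rank ker ∂_1 − rank ∂_2 = (10 − 4) − 5 = 1, and the invariant factors of ∂_2 are all 1, so H_1 ≅ Z.
  H_2: rank ker ∂_2 − rank ∂_3 = (5 − 5) − 0 = 0, and there is no ∂_3, so H_2 ≅ 0.

H_0 ≅ Z,  H_1 ≅ Z,  H_2 = 0.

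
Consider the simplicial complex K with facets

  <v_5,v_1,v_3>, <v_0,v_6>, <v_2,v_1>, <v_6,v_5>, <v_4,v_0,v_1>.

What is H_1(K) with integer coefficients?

Order the vertices as v_0 < v_1 < v_2 < v_3 < v_4 < v_5 < v_6. Listing each simplex with vertices in this order, K has dimension 2 with simplices:

  0-simplices (7): [v_0], [v_1], [v_2], [v_3], [v_4], [v_5], [v_6]
  1-simplices (9): [v_0,v_1], [v_0,v_4], [v_0,v_6], [v_1,v_2], [v_1,v_3], [v_1,v_4], [v_1,v_5], [v_3,v_5], [v_5,v_6]
  2-simplices (2): [v_0,v_1,v_4], [v_1,v_3,v_5]

giving chain groups C_0 ≅ Z^7, C_1 ≅ Z^9, C_2 ≅ Z^2.

Boundary ∂_1: C_1 → C_0 maps an edge to its endpoints' difference, ∂[p,q] = q − p.
The resulting 7×9 matrix has rank 6, and its Smith normal form has invariant factors (1,1,1,1,1,1).

∂_2: C_2 → C_1 sends each 2-simplex [p,q,r] to [q,r] − [p,r] + [p,q]. For instance
  ∂[v_0,v_1,v_4] = [v_1,v_4] − [v_0,v_4] + [v_0,v_1],
  ∂[v_1,v_3,v_5] = [v_3,v_5] − [v_1,v_5] + [v_1,v_3].
The resulting 9×2 matrix has rank 2, and its Smith normal form has invariant factors (1,1).

Reading off H_k = ker ∂_k / im ∂_{k+1}:

  H_1: rank ker ∂_1 − rank ∂_2 = (9 − 6) − 2 = 1, and the invariant factors of ∂_2 are all 1, so H_1 ≅ Z.

H_1 ≅ Z.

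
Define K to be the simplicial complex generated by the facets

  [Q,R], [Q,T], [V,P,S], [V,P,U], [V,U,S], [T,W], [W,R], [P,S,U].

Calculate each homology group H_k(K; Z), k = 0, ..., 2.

Take the total order P < Q < R < S < T < U < V < W on the vertex set. Then K (dimension 2) consists of the simplices:

  0-simplices (8): P, Q, R, S, T, U, V, W
  1-simplices (10): PS, PU, PV, QR, QT, RW, SU, SV, TW, UV
  2-simplices (4): PSU, PSV, PUV, SUV

giving chain groups C_0 ≅ Z^8, C_1 ≅ Z^10, C_2 ≅ Z^4.

∂_1: C_1 → C_0 sends each edge [p,q] (with p < q) to q − p. For instance
  ∂QR = R − Q.
This gives a 8×10 integer matrix of rank 6; reducing to Smith normal form yields diagonal entries (1,1,1,1,1,1).

Boundary ∂_2: C_2 → C_1 maps a triangle to the signed sum of its edges. For instance
  ∂PSV = SV − PV + PS,
  ∂SUV = UV − SV + SU.
The resulting 10×4 matrix has rank 3, and its Smith normal form has invariant factors (1,1,1).

Reading off H_k = ker ∂_k / im ∂_{k+1}:

  H_0: rank C_0 − rank ∂_1 = 8 − 6 = 2, and the invariant factors of ∂_1 are all 1, so H_0 ≅ Z^2.
  H_1: rank ker ∂_1 − rank ∂_2 = (10 − 6) − 3 = 1, and the invariant factors of ∂_2 are all 1, so H_1 ≅ Z.
  H_2: rank ker ∂_2 − rank ∂_3 = (4 − 3) − 0 = 1, and there is no ∂_3, so H_2 ≅ Z.

(K is a triangulation of the disjoint union of the 2-sphere S^2 and the circle S^1.)

H_0 = Z^2,  H_1 = Z,  H_2 = Z.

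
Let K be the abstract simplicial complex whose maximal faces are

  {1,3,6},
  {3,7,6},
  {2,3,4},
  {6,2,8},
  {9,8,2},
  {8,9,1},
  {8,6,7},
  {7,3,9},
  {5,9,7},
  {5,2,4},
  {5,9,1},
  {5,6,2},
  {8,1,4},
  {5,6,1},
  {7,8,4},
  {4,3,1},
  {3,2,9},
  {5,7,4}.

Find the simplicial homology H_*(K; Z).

H_0 = Z,  H_1 = Z^2,  H_2 = Z.

Fix the vertex order 1 < 2 < 3 < 4 < 5 < 6 < 7 < 8 < 9 and write every simplex with vertices in increasing order. Then dim K = 2 and the simplices of K are:

  0-simplices (9): [1], [2], [3], [4], [5], [6], [7], [8], [9]
  1-simplices (27): (27 of them)
  2-simplices (18): [1,3,4], [1,3,6], [1,4,8], [1,5,6], [1,5,9], [1,8,9], [2,3,4], [2,3,9], [2,4,5], [2,5,6], [2,6,8], [2,8,9], [3,6,7], [3,7,9], [4,5,7], [4,7,8], [5,7,9], [6,7,8]

so the chain groups are C_0 ≅ Z^9, C_1 ≅ Z^27, C_2 ≅ Z^18.

Boundary ∂_1: C_1 → C_0 maps an edge to its endpoints' difference, ∂[p,q] = q − p.
This gives a 9×27 integer matrix of rank 8; reducing to Smith normal form yields diagonal entries (1,1,1,1,1,1,1,1).

The boundary map ∂_2: C_2 → C_1 sends each 2-simplex [p,q,r] to [q,r] − [p,r] + [p,q]. For instance
  ∂[2,3,9] = [3,9] − [2,9] + [2,3],
  ∂[3,6,7] = [6,7] − [3,7] + [3,6].
This gives a 27×18 integer matrix of rank 17; reducing to Smith normal form yields diagonal entries (1,1,1,1,1,1,1,1,1,1,1,1,1,1,1,1,1).

Reading off H_k = ker ∂_k / im ∂_{k+1}:

  H_0: rank C_0 − rank ∂_1 = 9 − 8 = 1, and the invariant factors of ∂_1 are all 1, so H_0 ≅ Z.
  H_1: rank ker ∂_1 − rank ∂_2 = (27 − 8) − 17 = 2, and the invariant factors of ∂_2 are all 1, so H_1 ≅ Z^2.
  H_2: rank ker ∂_2 − rank ∂_3 = (18 − 17) − 0 = 1, and there is no ∂_3, so H_2 ≅ Z.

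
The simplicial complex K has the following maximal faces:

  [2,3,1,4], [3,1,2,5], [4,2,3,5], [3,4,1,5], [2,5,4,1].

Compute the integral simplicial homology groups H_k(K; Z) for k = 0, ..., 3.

We work with the vertex ordering 1 < 2 < 3 < 4 < 5. The simplices of K, each written with vertices in increasing order, are:

  0-simplices (5): [1], [2], [3], [4], [5]
  1-simplices (10): [1,2], [1,3], [1,4], [1,5], [2,3], [2,4], [2,5], [3,4], [3,5], [4,5]
  2-simplices (10): [1,2,3], [1,2,4], [1,2,5], [1,3,4], [1,3,5], [1,4,5], [2,3,4], [2,3,5], [2,4,5], [3,4,5]
  3-simplices (5): [1,2,3,4], [1,2,3,5], [1,2,4,5], [1,3,4,5], [2,3,4,5]

so the chain groups are C_0 ≅ Z^5, C_1 ≅ Z^10, C_2 ≅ Z^10, C_3 ≅ Z^5.

Boundary ∂_1: C_1 → C_0 is given by ∂[p,q] = [q] − [p]. For instance
  ∂[1,4] = [4] − [1].
The 5×10 boundary matrix has rank 4 and Smith normal form diag(1,1,1,1).

Boundary ∂_2: C_2 → C_1 acts by ∂[p,q,r] = [q,r] − [p,r] + [p,q]. For instance
  ∂[1,2,5] = [2,5] − [1,5] + [1,2],
  ∂[1,2,3] = [2,3] − [1,3] + [1,2].
The resulting 10×10 matrix has rank 6, and its Smith normal form has invariant factors (1,1,1,1,1,1).

∂_3: C_3 → C_2 sends each 3-simplex σ to the alternating sum Σ_i (−1)^i (σ with its i-th vertex removed). For instance
  ∂[1,2,3,4] = [2,3,4] − [1,3,4] + [1,2,4] − [1,2,3],
  ∂[1,3,4,5] = [3,4,5] − [1,4,5] + [1,3,5] − [1,3,4].
This gives a 10×5 integer matrix of rank 4; reducing to Smith normal form yields diagonal entries (1,1,1,1).

From H_k ≅ ker(∂_k) / im(∂_{k+1}) we obtain:

  H_0: rank C_0 − rank ∂_1 = 5 − 4 = 1, and the invariant factors of ∂_1 are all 1, so H_0 = Z.
  H_1: rank ker ∂_1 − rank ∂_2 = (10 − 4) − 6 = 0, and the invariant factors of ∂_2 are all 1, so H_1 = 0.
  H_2: rank ker ∂_2 − rank ∂_3 = (10 − 6) − 4 = 0, and the invariant factors of ∂_3 are all 1, so H_2 = 0.
  H_3: rank ker ∂_3 − rank ∂_4 = (5 − 4) − 0 = 1, and there is no ∂_4, so H_3 = Z.

As a check, the Euler characteristic is 5 − 10 + 10 − 5 = 0, which agrees with 1 − 0 + 0 − 1 = 0.

H_0 = Z,  H_1 = 0,  H_2 = 0,  H_3 = Z.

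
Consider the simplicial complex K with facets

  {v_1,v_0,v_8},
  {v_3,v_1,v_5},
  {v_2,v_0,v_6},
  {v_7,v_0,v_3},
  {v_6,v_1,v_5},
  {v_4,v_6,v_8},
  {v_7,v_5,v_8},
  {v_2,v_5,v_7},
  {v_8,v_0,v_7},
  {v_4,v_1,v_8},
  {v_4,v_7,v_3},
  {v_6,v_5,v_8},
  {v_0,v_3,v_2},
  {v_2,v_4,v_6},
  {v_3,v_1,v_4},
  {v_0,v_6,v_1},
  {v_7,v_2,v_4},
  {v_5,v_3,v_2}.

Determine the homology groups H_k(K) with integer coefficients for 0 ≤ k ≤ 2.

We work with the vertex ordering v_0 < v_1 < v_2 < v_3 < v_4 < v_5 < v_6 < v_7 < v_8. The simplices of K, each written with vertices in increasing order, are:

  0-simplices (9): [v_0], [v_1], [v_2], [v_3], [v_4], [v_5], [v_6], [v_7], [v_8]
  1-simplices (27): (27 of them)
  2-simplices (18): (18 of them)

so the chain groups are C_0 ≅ Z^9, C_1 ≅ Z^27, C_2 ≅ Z^18.

The boundary map ∂_1: C_1 → C_0 sends each edge [p,q] (with p < q) to q − p. For instance
  ∂[v_1,v_6] = [v_6] − [v_1].
This gives a 9×27 integer matrix of rank 8; reducing to Smith normal form yields diagonal entries (1,1,1,1,1,1,1,1).

∂_2: C_2 → C_1 acts by ∂[p,q,r] = [q,r] − [p,r] + [p,q]. For instance
  ∂[v_0,v_1,v_6] = [v_1,v_6] − [v_0,v_6] + [v_0,v_1],
  ∂[v_4,v_6,v_8] = [v_6,v_8] − [v_4,v_8] + [v_4,v_6].
The resulting 27×18 matrix has rank 18, and its Smith normal form has invariant factors (1,1,1,1,1,1,1,1,1,1,1,1,1,1,1,1,1,2).

Reading off H_k = ker ∂_k / im ∂_{k+1}:

  H_0: rank C_0 − rank ∂_1 = 9 − 8 = 1, and the invariant factors of ∂_1 are all 1, so H_0 = Z.
  H_1: rank ker ∂_1 − rank ∂_2 = (27 − 8) − 18 = 1, and ∂_2 has invariant factor 2 > 1, so H_1 = Z ⊕ Z/2.
  H_2: rank ker ∂_2 − rank ∂_3 = (18 − 18) − 0 = 0, and there is no ∂_3, so H_2 = 0.

As a check, the Euler characteristic is 9 − 27 + 18 = 0, which agrees with 1 − 1 + 0 = 0.
(K is a triangulation of the Klein bottle.)

H_0 = Z,  H_1 = Z ⊕ Z/2,  H_2 = 0.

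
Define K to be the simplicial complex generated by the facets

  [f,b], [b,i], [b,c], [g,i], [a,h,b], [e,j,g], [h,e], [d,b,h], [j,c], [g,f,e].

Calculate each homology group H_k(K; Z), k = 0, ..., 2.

H_0 ≅ Z,  H_1 ≅ Z^3,  H_2 = 0.

Fix the vertex order a < b < c < d < e < f < g < h < i < j and write every simplex with vertices in increasing order. Then dim K = 2 and the simplices of K are:

  0-simplices (10): a, b, c, d, e, f, g, h, i, j
  1-simplices (16): ab, ah, bc, bd, bf, bh, bi, cj, dh, ef, eg, eh, ej, fg, gi, gj
  2-simplices (4): abh, bdh, efg, egj

giving chain groups C_0 ≅ Z^10, C_1 ≅ Z^16, C_2 ≅ Z^4.

Boundary ∂_1: C_1 → C_0 maps an edge to its endpoints' difference, ∂[p,q] = q − p. For instance
  ∂eg = g − e.
The resulting 10×16 matrix has rank 9, and its Smith normal form has invariant factors (1,1,1,1,1,1,1,1,1).

Boundary ∂_2: C_2 → C_1 acts by ∂[p,q,r] = [q,r] − [p,r] + [p,q]. For instance
  ∂efg = fg − eg + ef,
  ∂abh = bh − ah + ab.
This gives a 16×4 integer matrix of rank 4; reducing to Smith normal form yields diagonal entries (1,1,1,1).

Now H_k = ker ∂_k / im ∂_{k+1}, so:

  H_0: rank C_0 − rank ∂_1 = 10 − 9 = 1, and the invariant factors of ∂_1 are all 1, so H_0 ≅ Z.
  H_1: rank ker ∂_1 − rank ∂_2 = (16 − 9) − 4 = 3, and the invariant factors of ∂_2 are all 1, so H_1 ≅ Z^3.
  H_2: rank ker ∂_2 − rank ∂_3 = (4 − 4) − 0 = 0, and there is no ∂_3, so H_2 ≅ 0.

As a check, the Euler characteristic is 10 − 16 + 4 = -2, which agrees with 1 − 3 + 0 = -2.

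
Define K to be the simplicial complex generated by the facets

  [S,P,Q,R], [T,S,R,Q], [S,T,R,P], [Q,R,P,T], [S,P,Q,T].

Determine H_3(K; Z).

Take the total order P < Q < R < S < T on the vertex set. Then K (dimension 3) consists of the simplices:

  0-simplices (5): P, Q, R, S, T
  1-simplices (10): PQ, PR, PS, PT, QR, QS, QT, RS, RT, ST
  2-simplices (10): PQR, PQS, PQT, PRS, PRT, PST, QRS, QRT, QST, RST
  3-simplices (5): PQRS, PQRT, PQST, PRST, QRST

Hence C_0 ≅ Z^5, C_1 ≅ Z^10, C_2 ≅ Z^10, C_3 ≅ Z^5.

Boundary ∂_1: C_1 → C_0 sends each edge [p,q] (with p < q) to q − p.
The 5×10 boundary matrix has rank 4 and Smith normal form diag(1,1,1,1).

The boundary map ∂_2: C_2 → C_1 sends each 2-simplex [p,q,r] to [q,r] − [p,r] + [p,q]. For instance
  ∂RST = ST − RT + RS,
  ∂PST = ST − PT + PS.
As a 10×10 matrix over Z this has rank 6, with invariant factors (1,1,1,1,1,1).

The boundary map ∂_3: C_3 → C_2 sends each 3-simplex σ to the alternating sum Σ_i (−1)^i (σ with its i-th vertex removed). For instance
  ∂PRST = RST − PST + PRT − PRS,
  ∂PQST = QST − PST + PQT − PQS.
The resulting 10×5 matrix has rank 4, and its Smith normal form has invariant factors (1,1,1,1).

Computing H_k = (kernel of ∂_k) / (image of ∂_{k+1}):

  H_3: rank ker ∂_3 − rank ∂_4 = (5 − 4) − 0 = 1, and there is no ∂_4, so H_3 = Z.

(K is a triangulation of the 3-sphere S^3.)

H_3 = Z.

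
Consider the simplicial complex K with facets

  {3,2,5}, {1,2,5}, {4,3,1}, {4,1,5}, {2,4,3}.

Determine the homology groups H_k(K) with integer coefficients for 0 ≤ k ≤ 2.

Take the total order 1 < 2 < 3 < 4 < 5 on the vertex set. Then K (dimension 2) consists of the simplices:

  0-simplices (5): [1], [2], [3], [4], [5]
  1-simplices (10): [1,2], [1,3], [1,4], [1,5], [2,3], [2,4], [2,5], [3,4], [3,5], [4,5]
  2-simplices (5): [1,2,5], [1,3,4], [1,4,5], [2,3,4], [2,3,5]

so the chain groups are C_0 ≅ Z^5, C_1 ≅ Z^10, C_2 ≅ Z^5.

The boundary map ∂_1: C_1 → C_0 sends each edge [p,q] (with p < q) to q − p. For instance
  ∂[4,5] = [5] − [4].
The resulting 5×10 matrix has rank 4, and its Smith normal form has invariant factors (1,1,1,1).

The boundary map ∂_2: C_2 → C_1 sends each 2-simplex [p,q,r] to [q,r] − [p,r] + [p,q]. For instance
  ∂[2,3,5] = [3,5] − [2,5] + [2,3],
  ∂[1,2,5] = [2,5] − [1,5] + [1,2].
As a 10×5 matrix over Z this has rank 5, with invariant factors (1,1,1,1,1).

From H_k ≅ ker(∂_k) / im(∂_{k+1}) we obtain:

  H_0: rank C_0 − rank ∂_1 = 5 − 4 = 1, and the invariant factors of ∂_1 are all 1, so H_0 = Z.
  H_1: rank ker ∂_1 − rank ∂_2 = (10 − 4) − 5 = 1, and the invariant factors of ∂_2 are all 1, so H_1 = Z.
  H_2: rank ker ∂_2 − rank ∂_3 = (5 − 5) − 0 = 0, and there is no ∂_3, so H_2 = 0.

(K is a triangulation of the Möbius band.)

H_0 = Z,  H_1 = Z,  H_2 = 0.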